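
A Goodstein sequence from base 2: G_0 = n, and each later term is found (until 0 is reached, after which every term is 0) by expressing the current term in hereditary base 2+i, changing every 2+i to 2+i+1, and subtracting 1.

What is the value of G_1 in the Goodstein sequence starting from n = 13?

108

base 2: 13 = 2^(2 + 1) + 2^2 + 1; at 3: 3^(3 + 1) + 3^3 + 1 = 109; next = 108
base 3: 108 = 3^(3 + 1) + 3^3; at 4: 4^(4 + 1) + 4^4 = 1280; next = 1279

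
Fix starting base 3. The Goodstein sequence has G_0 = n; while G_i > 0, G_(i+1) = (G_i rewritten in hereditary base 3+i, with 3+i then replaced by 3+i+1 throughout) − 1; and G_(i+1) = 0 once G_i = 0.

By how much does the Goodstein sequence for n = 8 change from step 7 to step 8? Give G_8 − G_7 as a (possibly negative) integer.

0

base 3: 8 = 2·3 + 2; at 4: 2·4 + 2 = 10; next = 9
base 4: 9 = 2·4 + 1; at 5: 2·5 + 1 = 11; next = 10
base 5: 10 = 2·5; at 6: 2·6 = 12; next = 11
base 6: 11 = 6 + 5; at 7: 7 + 5 = 12; next = 11
base 7: 11 = 7 + 4; at 8: 8 + 4 = 12; next = 11
base 8: 11 = 8 + 3; at 9: 9 + 3 = 12; next = 11
base 9: 11 = 9 + 2; at 10: 10 + 2 = 12; next = 11
base 10: 11 = 10 + 1; at 11: 11 + 1 = 12; next = 11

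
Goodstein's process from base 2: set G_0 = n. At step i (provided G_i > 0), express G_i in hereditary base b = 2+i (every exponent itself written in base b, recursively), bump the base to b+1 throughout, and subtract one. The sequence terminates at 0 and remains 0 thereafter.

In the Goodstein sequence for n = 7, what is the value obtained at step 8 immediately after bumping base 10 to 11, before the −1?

150051214

base 2: 7 = 2^2 + 2 + 1; at 3: 3^3 + 3 + 1 = 31; next = 30
base 3: 30 = 3^3 + 3; at 4: 4^4 + 4 = 260; next = 259
base 4: 259 = 4^4 + 3; at 5: 5^5 + 3 = 3128; next = 3127
base 5: 3127 = 5^5 + 2; at 6: 6^6 + 2 = 46658; next = 46657
base 6: 46657 = 6^6 + 1; at 7: 7^7 + 1 = 823544; next = 823543
base 7: 823543 = 7^7; at 8: 8^8 = 16777216; next = 16777215
base 8: 16777215 = 7·8^7 + 7·8^6 + 7·8^5 + 7·8^4 + 7·8^3 + 7·8^2 + 7·8 + 7; at 9: 7·9^7 + 7·9^6 + 7·9^5 + 7·9^4 + 7·9^3 + 7·9^2 + 7·9 + 7 = 37665880; next = 37665879
base 9: 37665879 = 7·9^7 + 7·9^6 + 7·9^5 + 7·9^4 + 7·9^3 + 7·9^2 + 7·9 + 6; at 10: 7·10^7 + 7·10^6 + 7·10^5 + 7·10^4 + 7·10^3 + 7·10^2 + 7·10 + 6 = 77777776; next = 77777775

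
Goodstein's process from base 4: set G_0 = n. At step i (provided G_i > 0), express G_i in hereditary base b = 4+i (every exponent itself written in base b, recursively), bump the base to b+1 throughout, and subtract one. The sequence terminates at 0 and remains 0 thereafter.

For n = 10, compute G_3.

13

[0] 10 ≡ 2·4 + 2 (base 4). Lift 5: 12. −1: 11.
[1] 11 ≡ 2·5 + 1 (base 5). Lift 6: 13. −1: 12.
[2] 12 ≡ 2·6 (base 6). Lift 7: 14. −1: 13.
[3] 13 ≡ 7 + 6 (base 7). Lift 8: 14. −1: 13.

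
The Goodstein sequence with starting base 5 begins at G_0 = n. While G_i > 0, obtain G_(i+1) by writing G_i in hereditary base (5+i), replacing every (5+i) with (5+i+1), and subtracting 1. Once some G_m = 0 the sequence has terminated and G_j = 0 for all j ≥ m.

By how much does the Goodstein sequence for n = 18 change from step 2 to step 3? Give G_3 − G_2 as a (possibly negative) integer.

2

[0] 18 ≡ 3·5 + 3 (base 5). Lift 6: 21. −1: 20.
[1] 20 ≡ 3·6 + 2 (base 6). Lift 7: 23. −1: 22.
[2] 22 ≡ 3·7 + 1 (base 7). Lift 8: 25. −1: 24.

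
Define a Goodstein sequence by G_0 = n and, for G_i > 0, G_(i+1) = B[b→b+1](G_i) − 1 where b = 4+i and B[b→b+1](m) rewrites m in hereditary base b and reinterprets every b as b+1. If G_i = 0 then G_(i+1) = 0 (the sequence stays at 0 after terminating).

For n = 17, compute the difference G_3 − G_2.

4

step 0: 17 = 4^2 + 1; sub 5 for 4: 5^2 + 1; = 26; G_1 = 26−1 = 25
step 1: 25 = 5^2; sub 6 for 5: 6^2; = 36; G_2 = 36−1 = 35
step 2: 35 = 5·6 + 5; sub 7 for 6: 5·7 + 5; = 40; G_3 = 40−1 = 39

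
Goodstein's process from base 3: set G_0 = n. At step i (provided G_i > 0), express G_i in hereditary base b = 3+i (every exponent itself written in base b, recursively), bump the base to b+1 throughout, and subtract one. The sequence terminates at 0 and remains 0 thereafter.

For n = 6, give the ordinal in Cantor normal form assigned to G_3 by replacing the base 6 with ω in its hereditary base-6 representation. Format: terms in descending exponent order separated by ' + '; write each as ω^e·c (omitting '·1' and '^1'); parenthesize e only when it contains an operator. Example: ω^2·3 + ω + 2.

ω + 1

(0) 6|_3 = 2·3 ↦ 2·4|_4 = 8 ⇒ 7
(1) 7|_4 = 4 + 3 ↦ 5 + 3|_5 = 8 ⇒ 7
(2) 7|_5 = 5 + 2 ↦ 6 + 2|_6 = 8 ⇒ 7
(3) 7|_6 = 6 + 1 ↦ 7 + 1|_7 = 8 ⇒ 7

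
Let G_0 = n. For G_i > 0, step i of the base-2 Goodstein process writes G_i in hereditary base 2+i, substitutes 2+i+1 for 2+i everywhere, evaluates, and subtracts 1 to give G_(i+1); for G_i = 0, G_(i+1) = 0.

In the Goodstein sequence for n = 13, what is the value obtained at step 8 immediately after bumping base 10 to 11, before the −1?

G_0 = 13. HB_2(13) = 2^(2 + 1) + 2^2 + 1. Bump = 109. G_1 = 108.
G_1 = 108. HB_3(108) = 3^(3 + 1) + 3^3. Bump = 1280. G_2 = 1279.
G_2 = 1279. HB_4(1279) = 4^(4 + 1) + 3·4^3 + 3·4^2 + 3·4 + 3. Bump = 16093. G_3 = 16092.
G_3 = 16092. HB_5(16092) = 5^(5 + 1) + 3·5^3 + 3·5^2 + 3·5 + 2. Bump = 280712. G_4 = 280711.
G_4 = 280711. HB_6(280711) = 6^(6 + 1) + 3·6^3 + 3·6^2 + 3·6 + 1. Bump = 5765999. G_5 = 5765998.
G_5 = 5765998. HB_7(5765998) = 7^(7 + 1) + 3·7^3 + 3·7^2 + 3·7. Bump = 134219480. G_6 = 134219479.
G_6 = 134219479. HB_8(134219479) = 8^(8 + 1) + 3·8^3 + 3·8^2 + 2·8 + 7. Bump = 3486786856. G_7 = 3486786855.
G_7 = 3486786855. HB_9(3486786855) = 9^(9 + 1) + 3·9^3 + 3·9^2 + 2·9 + 6. Bump = 100000003326. G_8 = 100000003325.
G_8 = 100000003325. HB_10(100000003325) = 10^(10 + 1) + 3·10^3 + 3·10^2 + 2·10 + 5. Bump = 3138428381104. G_9 = 3138428381103.

3138428381104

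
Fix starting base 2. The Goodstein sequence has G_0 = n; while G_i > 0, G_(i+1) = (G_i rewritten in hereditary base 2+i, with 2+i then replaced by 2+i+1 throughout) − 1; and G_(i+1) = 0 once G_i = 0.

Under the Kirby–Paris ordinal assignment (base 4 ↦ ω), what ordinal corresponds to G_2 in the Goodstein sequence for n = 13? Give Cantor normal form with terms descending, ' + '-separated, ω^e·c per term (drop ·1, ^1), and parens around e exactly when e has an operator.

ω^(ω + 1) + ω^3·3 + ω^2·3 + ω·3 + 3

(0) 13|_2 = 2^(2 + 1) + 2^2 + 1 ↦ 3^(3 + 1) + 3^3 + 1|_3 = 109 ⇒ 108
(1) 108|_3 = 3^(3 + 1) + 3^3 ↦ 4^(4 + 1) + 4^4|_4 = 1280 ⇒ 1279
(2) 1279|_4 = 4^(4 + 1) + 3·4^3 + 3·4^2 + 3·4 + 3 ↦ 5^(5 + 1) + 3·5^3 + 3·5^2 + 3·5 + 3|_5 = 16093 ⇒ 16092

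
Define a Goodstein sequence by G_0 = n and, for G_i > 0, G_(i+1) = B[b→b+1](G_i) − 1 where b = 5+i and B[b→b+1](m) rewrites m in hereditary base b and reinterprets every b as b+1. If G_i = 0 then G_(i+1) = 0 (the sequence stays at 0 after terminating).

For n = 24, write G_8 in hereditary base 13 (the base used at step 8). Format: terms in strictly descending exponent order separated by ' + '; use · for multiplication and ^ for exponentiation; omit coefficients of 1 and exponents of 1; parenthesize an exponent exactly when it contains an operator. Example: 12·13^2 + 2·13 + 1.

G_0 = 24. HB_5(24) = 4·5 + 4. Bump = 28. G_1 = 27.
G_1 = 27. HB_6(27) = 4·6 + 3. Bump = 31. G_2 = 30.
G_2 = 30. HB_7(30) = 4·7 + 2. Bump = 34. G_3 = 33.
G_3 = 33. HB_8(33) = 4·8 + 1. Bump = 37. G_4 = 36.
G_4 = 36. HB_9(36) = 4·9. Bump = 40. G_5 = 39.
G_5 = 39. HB_10(39) = 3·10 + 9. Bump = 42. G_6 = 41.
G_6 = 41. HB_11(41) = 3·11 + 8. Bump = 44. G_7 = 43.
G_7 = 43. HB_12(43) = 3·12 + 7. Bump = 46. G_8 = 45.
G_8 = 45. HB_13(45) = 3·13 + 6. Bump = 48. G_9 = 47.

3·13 + 6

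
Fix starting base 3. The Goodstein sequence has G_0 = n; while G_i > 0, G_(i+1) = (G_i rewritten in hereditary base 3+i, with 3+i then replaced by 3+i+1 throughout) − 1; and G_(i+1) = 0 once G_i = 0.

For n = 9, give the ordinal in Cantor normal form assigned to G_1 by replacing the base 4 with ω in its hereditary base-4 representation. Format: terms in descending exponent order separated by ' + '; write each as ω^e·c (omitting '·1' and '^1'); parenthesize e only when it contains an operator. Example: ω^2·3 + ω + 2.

ω·3 + 3

[0] 9 ≡ 3^2 (base 3). Lift 4: 16. −1: 15.
[1] 15 ≡ 3·4 + 3 (base 4). Lift 5: 18. −1: 17.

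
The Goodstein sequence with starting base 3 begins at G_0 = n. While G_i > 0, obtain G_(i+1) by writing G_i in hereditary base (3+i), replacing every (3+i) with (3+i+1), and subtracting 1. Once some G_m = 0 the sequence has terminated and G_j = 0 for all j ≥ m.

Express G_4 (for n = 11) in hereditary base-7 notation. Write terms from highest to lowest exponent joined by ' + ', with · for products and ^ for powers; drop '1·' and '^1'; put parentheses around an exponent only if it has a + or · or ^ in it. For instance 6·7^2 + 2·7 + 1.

step 0: 11 = 3^2 + 2; sub 4 for 3: 4^2 + 2; = 18; G_1 = 18−1 = 17
step 1: 17 = 4^2 + 1; sub 5 for 4: 5^2 + 1; = 26; G_2 = 26−1 = 25
step 2: 25 = 5^2; sub 6 for 5: 6^2; = 36; G_3 = 36−1 = 35
step 3: 35 = 5·6 + 5; sub 7 for 6: 5·7 + 5; = 40; G_4 = 40−1 = 39
step 4: 39 = 5·7 + 4; sub 8 for 7: 5·8 + 4; = 44; G_5 = 44−1 = 43

5·7 + 4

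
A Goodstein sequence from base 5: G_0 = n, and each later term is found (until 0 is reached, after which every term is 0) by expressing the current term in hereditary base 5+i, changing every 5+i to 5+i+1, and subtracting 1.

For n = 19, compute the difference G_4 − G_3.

2

G_0 = 19. HB_5(19) = 3·5 + 4. Bump = 22. G_1 = 21.
G_1 = 21. HB_6(21) = 3·6 + 3. Bump = 24. G_2 = 23.
G_2 = 23. HB_7(23) = 3·7 + 2. Bump = 26. G_3 = 25.
G_3 = 25. HB_8(25) = 3·8 + 1. Bump = 28. G_4 = 27.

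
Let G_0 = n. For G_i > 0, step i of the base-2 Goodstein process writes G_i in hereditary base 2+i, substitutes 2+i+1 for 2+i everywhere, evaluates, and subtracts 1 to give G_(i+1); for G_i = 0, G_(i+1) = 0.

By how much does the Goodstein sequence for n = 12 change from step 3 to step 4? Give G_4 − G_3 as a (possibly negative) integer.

264334

step 0: 12 = 2^(2 + 1) + 2^2; sub 3 for 2: 3^(3 + 1) + 3^3; = 108; G_1 = 108−1 = 107
step 1: 107 = 3^(3 + 1) + 2·3^2 + 2·3 + 2; sub 4 for 3: 4^(4 + 1) + 2·4^2 + 2·4 + 2; = 1066; G_2 = 1066−1 = 1065
step 2: 1065 = 4^(4 + 1) + 2·4^2 + 2·4 + 1; sub 5 for 4: 5^(5 + 1) + 2·5^2 + 2·5 + 1; = 15686; G_3 = 15686−1 = 15685
step 3: 15685 = 5^(5 + 1) + 2·5^2 + 2·5; sub 6 for 5: 6^(6 + 1) + 2·6^2 + 2·6; = 280020; G_4 = 280020−1 = 280019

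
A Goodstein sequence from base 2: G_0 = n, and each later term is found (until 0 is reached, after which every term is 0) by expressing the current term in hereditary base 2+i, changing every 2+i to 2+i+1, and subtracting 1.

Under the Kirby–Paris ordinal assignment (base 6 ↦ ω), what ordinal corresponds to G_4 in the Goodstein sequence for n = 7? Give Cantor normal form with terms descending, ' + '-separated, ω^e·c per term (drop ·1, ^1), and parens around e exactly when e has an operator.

ω^ω + 1

i=0: 7 = 2^2 + 2 + 1 (b=2); 2→3: 3^3 + 3 + 1 = 31; 31−1 = 30
i=1: 30 = 3^3 + 3 (b=3); 3→4: 4^4 + 4 = 260; 260−1 = 259
i=2: 259 = 4^4 + 3 (b=4); 4→5: 5^5 + 3 = 3128; 3128−1 = 3127
i=3: 3127 = 5^5 + 2 (b=5); 5→6: 6^6 + 2 = 46658; 46658−1 = 46657
i=4: 46657 = 6^6 + 1 (b=6); 6→7: 7^7 + 1 = 823544; 823544−1 = 823543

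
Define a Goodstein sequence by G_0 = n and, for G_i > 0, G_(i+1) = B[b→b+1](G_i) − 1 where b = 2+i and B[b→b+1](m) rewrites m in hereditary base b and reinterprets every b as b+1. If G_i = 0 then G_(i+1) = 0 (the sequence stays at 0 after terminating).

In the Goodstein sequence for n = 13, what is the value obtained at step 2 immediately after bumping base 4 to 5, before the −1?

16093

i=0: 13 = 2^(2 + 1) + 2^2 + 1 (b=2); 2→3: 3^(3 + 1) + 3^3 + 1 = 109; 109−1 = 108
i=1: 108 = 3^(3 + 1) + 3^3 (b=3); 3→4: 4^(4 + 1) + 4^4 = 1280; 1280−1 = 1279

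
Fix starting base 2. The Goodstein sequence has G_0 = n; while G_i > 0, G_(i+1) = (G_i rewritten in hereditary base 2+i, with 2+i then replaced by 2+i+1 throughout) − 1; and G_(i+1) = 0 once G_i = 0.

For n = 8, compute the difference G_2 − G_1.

step 0: 8 = 2^(2 + 1); sub 3 for 2: 3^(3 + 1); = 81; G_1 = 81−1 = 80
step 1: 80 = 2·3^3 + 2·3^2 + 2·3 + 2; sub 4 for 3: 2·4^4 + 2·4^2 + 2·4 + 2; = 554; G_2 = 554−1 = 553

473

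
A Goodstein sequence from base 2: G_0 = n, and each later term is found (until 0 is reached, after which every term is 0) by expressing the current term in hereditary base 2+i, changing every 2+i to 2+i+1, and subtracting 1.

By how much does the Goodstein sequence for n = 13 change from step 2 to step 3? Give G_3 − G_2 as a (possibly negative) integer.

14813

[0] 13 ≡ 2^(2 + 1) + 2^2 + 1 (base 2). Lift 3: 109. −1: 108.
[1] 108 ≡ 3^(3 + 1) + 3^3 (base 3). Lift 4: 1280. −1: 1279.
[2] 1279 ≡ 4^(4 + 1) + 3·4^3 + 3·4^2 + 3·4 + 3 (base 4). Lift 5: 16093. −1: 16092.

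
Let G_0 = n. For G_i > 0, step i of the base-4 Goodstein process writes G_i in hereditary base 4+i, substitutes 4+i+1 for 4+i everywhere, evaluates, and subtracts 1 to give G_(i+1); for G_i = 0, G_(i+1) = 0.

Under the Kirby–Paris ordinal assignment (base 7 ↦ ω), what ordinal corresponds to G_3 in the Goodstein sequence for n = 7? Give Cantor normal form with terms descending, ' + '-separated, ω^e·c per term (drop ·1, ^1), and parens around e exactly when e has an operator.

step 0: 7 = 4 + 3; sub 5 for 4: 5 + 3; = 8; G_1 = 8−1 = 7
step 1: 7 = 5 + 2; sub 6 for 5: 6 + 2; = 8; G_2 = 8−1 = 7
step 2: 7 = 6 + 1; sub 7 for 6: 7 + 1; = 8; G_3 = 8−1 = 7
step 3: 7 = 7; sub 8 for 7: 8; = 8; G_4 = 8−1 = 7

ω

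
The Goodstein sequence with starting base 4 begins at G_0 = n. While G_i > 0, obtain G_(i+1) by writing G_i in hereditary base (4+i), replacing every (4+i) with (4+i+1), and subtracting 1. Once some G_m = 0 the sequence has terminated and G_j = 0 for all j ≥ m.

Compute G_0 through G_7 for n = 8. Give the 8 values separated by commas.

8, 9, 9, 9, 9, 9, 9, 8

i=0: 8 = 2·4 (b=4); 4→5: 2·5 = 10; 10−1 = 9
i=1: 9 = 5 + 4 (b=5); 5→6: 6 + 4 = 10; 10−1 = 9
i=2: 9 = 6 + 3 (b=6); 6→7: 7 + 3 = 10; 10−1 = 9
i=3: 9 = 7 + 2 (b=7); 7→8: 8 + 2 = 10; 10−1 = 9
i=4: 9 = 8 + 1 (b=8); 8→9: 9 + 1 = 10; 10−1 = 9
i=5: 9 = 9 (b=9); 9→10: 10 = 10; 10−1 = 9
i=6: 9 = 9 (b=10); 10→11: 9 = 9; 9−1 = 8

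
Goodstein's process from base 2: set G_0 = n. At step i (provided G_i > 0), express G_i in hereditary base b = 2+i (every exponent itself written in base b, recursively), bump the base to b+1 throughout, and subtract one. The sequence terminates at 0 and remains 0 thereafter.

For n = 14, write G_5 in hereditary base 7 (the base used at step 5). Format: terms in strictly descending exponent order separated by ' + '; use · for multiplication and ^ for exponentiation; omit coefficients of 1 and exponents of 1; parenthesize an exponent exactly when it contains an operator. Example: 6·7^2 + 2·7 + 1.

G_0=14  [base 2] 2^(2 + 1) + 2^2 + 2  →[2↦3]→  3^(3 + 1) + 3^3 + 3 = 111  −1 ⇒ G_1=110
G_1=110  [base 3] 3^(3 + 1) + 3^3 + 2  →[3↦4]→  4^(4 + 1) + 4^4 + 2 = 1282  −1 ⇒ G_2=1281
G_2=1281  [base 4] 4^(4 + 1) + 4^4 + 1  →[4↦5]→  5^(5 + 1) + 5^5 + 1 = 18751  −1 ⇒ G_3=18750
G_3=18750  [base 5] 5^(5 + 1) + 5^5  →[5↦6]→  6^(6 + 1) + 6^6 = 326592  −1 ⇒ G_4=326591
G_4=326591  [base 6] 6^(6 + 1) + 5·6^5 + 5·6^4 + 5·6^3 + 5·6^2 + 5·6 + 5  →[6↦7]→  7^(7 + 1) + 5·7^5 + 5·7^4 + 5·7^3 + 5·7^2 + 5·7 + 5 = 5862841  −1 ⇒ G_5=5862840
G_5=5862840  [base 7] 7^(7 + 1) + 5·7^5 + 5·7^4 + 5·7^3 + 5·7^2 + 5·7 + 4  →[7↦8]→  8^(8 + 1) + 5·8^5 + 5·8^4 + 5·8^3 + 5·8^2 + 5·8 + 4 = 134404972  −1 ⇒ G_6=134404971

7^(7 + 1) + 5·7^5 + 5·7^4 + 5·7^3 + 5·7^2 + 5·7 + 4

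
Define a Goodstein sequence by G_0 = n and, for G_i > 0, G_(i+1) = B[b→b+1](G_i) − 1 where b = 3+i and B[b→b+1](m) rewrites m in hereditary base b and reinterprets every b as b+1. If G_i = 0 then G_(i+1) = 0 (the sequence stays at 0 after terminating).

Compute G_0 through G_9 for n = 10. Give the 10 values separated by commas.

10, 16, 24, 27, 30, 33, 36, 39, 41, 43

i=0: 10 = 3^2 + 1 (b=3); 3→4: 4^2 + 1 = 17; 17−1 = 16
i=1: 16 = 4^2 (b=4); 4→5: 5^2 = 25; 25−1 = 24
i=2: 24 = 4·5 + 4 (b=5); 5→6: 4·6 + 4 = 28; 28−1 = 27
i=3: 27 = 4·6 + 3 (b=6); 6→7: 4·7 + 3 = 31; 31−1 = 30
i=4: 30 = 4·7 + 2 (b=7); 7→8: 4·8 + 2 = 34; 34−1 = 33
i=5: 33 = 4·8 + 1 (b=8); 8→9: 4·9 + 1 = 37; 37−1 = 36
i=6: 36 = 4·9 (b=9); 9→10: 4·10 = 40; 40−1 = 39
i=7: 39 = 3·10 + 9 (b=10); 10→11: 3·11 + 9 = 42; 42−1 = 41
i=8: 41 = 3·11 + 8 (b=11); 11→12: 3·12 + 8 = 44; 44−1 = 43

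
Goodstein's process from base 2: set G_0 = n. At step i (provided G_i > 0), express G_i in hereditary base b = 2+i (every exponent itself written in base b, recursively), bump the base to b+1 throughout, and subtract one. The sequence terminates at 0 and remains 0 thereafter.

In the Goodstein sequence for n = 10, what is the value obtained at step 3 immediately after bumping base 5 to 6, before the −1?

279936

G_0 = 10. HB_2(10) = 2^(2 + 1) + 2. Bump = 84. G_1 = 83.
G_1 = 83. HB_3(83) = 3^(3 + 1) + 2. Bump = 1026. G_2 = 1025.
G_2 = 1025. HB_4(1025) = 4^(4 + 1) + 1. Bump = 15626. G_3 = 15625.
G_3 = 15625. HB_5(15625) = 5^(5 + 1). Bump = 279936. G_4 = 279935.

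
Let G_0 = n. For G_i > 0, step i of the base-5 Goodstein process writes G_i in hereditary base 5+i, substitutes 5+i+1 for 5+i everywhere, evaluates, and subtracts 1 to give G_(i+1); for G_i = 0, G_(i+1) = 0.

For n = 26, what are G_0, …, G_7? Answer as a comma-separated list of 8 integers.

26, 36, 48, 53, 58, 63, 68, 73

26 —HB5→ 5^2 + 1 —bump→ 6^2 + 1 = 37 —(−1)→ 36
36 —HB6→ 6^2 —bump→ 7^2 = 49 —(−1)→ 48
48 —HB7→ 6·7 + 6 —bump→ 6·8 + 6 = 54 —(−1)→ 53
53 —HB8→ 6·8 + 5 —bump→ 6·9 + 5 = 59 —(−1)→ 58
58 —HB9→ 6·9 + 4 —bump→ 6·10 + 4 = 64 —(−1)→ 63
63 —HB10→ 6·10 + 3 —bump→ 6·11 + 3 = 69 —(−1)→ 68
68 —HB11→ 6·11 + 2 —bump→ 6·12 + 2 = 74 —(−1)→ 73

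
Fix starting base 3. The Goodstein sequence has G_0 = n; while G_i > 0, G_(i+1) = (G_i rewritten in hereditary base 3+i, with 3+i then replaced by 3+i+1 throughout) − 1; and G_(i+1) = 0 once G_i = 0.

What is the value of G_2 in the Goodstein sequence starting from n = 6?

7

step 0: 6 = 2·3; sub 4 for 3: 2·4; = 8; G_1 = 8−1 = 7
step 1: 7 = 4 + 3; sub 5 for 4: 5 + 3; = 8; G_2 = 8−1 = 7
step 2: 7 = 5 + 2; sub 6 for 5: 6 + 2; = 8; G_3 = 8−1 = 7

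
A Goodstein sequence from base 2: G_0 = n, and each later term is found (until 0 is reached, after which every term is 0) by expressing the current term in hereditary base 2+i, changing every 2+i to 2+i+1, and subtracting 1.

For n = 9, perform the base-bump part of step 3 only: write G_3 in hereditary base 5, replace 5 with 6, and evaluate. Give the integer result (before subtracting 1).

base 2: 9 = 2^(2 + 1) + 1; at 3: 3^(3 + 1) + 1 = 82; next = 81
base 3: 81 = 3^(3 + 1); at 4: 4^(4 + 1) = 1024; next = 1023
base 4: 1023 = 3·4^4 + 3·4^3 + 3·4^2 + 3·4 + 3; at 5: 3·5^5 + 3·5^3 + 3·5^2 + 3·5 + 3 = 9843; next = 9842
base 5: 9842 = 3·5^5 + 3·5^3 + 3·5^2 + 3·5 + 2; at 6: 3·6^6 + 3·6^3 + 3·6^2 + 3·6 + 2 = 140744; next = 140743

140744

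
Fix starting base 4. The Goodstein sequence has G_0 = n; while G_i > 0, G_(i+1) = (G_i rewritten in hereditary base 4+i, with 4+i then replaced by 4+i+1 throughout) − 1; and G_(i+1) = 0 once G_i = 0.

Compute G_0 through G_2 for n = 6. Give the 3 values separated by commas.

i=0: 6 = 4 + 2 (b=4); 4→5: 5 + 2 = 7; 7−1 = 6
i=1: 6 = 5 + 1 (b=5); 5→6: 6 + 1 = 7; 7−1 = 6

6, 6, 6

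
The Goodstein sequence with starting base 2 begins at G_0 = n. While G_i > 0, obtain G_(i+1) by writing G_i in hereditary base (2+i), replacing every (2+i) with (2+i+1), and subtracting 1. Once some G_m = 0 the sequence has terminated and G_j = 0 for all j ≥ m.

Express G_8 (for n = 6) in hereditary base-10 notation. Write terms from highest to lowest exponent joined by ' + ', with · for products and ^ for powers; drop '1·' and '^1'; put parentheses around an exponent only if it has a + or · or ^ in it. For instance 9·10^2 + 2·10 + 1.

(0) 6|_2 = 2^2 + 2 ↦ 3^3 + 3|_3 = 30 ⇒ 29
(1) 29|_3 = 3^3 + 2 ↦ 4^4 + 2|_4 = 258 ⇒ 257
(2) 257|_4 = 4^4 + 1 ↦ 5^5 + 1|_5 = 3126 ⇒ 3125
(3) 3125|_5 = 5^5 ↦ 6^6|_6 = 46656 ⇒ 46655
(4) 46655|_6 = 5·6^5 + 5·6^4 + 5·6^3 + 5·6^2 + 5·6 + 5 ↦ 5·7^5 + 5·7^4 + 5·7^3 + 5·7^2 + 5·7 + 5|_7 = 98040 ⇒ 98039
(5) 98039|_7 = 5·7^5 + 5·7^4 + 5·7^3 + 5·7^2 + 5·7 + 4 ↦ 5·8^5 + 5·8^4 + 5·8^3 + 5·8^2 + 5·8 + 4|_8 = 187244 ⇒ 187243
(6) 187243|_8 = 5·8^5 + 5·8^4 + 5·8^3 + 5·8^2 + 5·8 + 3 ↦ 5·9^5 + 5·9^4 + 5·9^3 + 5·9^2 + 5·9 + 3|_9 = 332148 ⇒ 332147
(7) 332147|_9 = 5·9^5 + 5·9^4 + 5·9^3 + 5·9^2 + 5·9 + 2 ↦ 5·10^5 + 5·10^4 + 5·10^3 + 5·10^2 + 5·10 + 2|_10 = 555552 ⇒ 555551
(8) 555551|_10 = 5·10^5 + 5·10^4 + 5·10^3 + 5·10^2 + 5·10 + 1 ↦ 5·11^5 + 5·11^4 + 5·11^3 + 5·11^2 + 5·11 + 1|_11 = 885776 ⇒ 885775

5·10^5 + 5·10^4 + 5·10^3 + 5·10^2 + 5·10 + 1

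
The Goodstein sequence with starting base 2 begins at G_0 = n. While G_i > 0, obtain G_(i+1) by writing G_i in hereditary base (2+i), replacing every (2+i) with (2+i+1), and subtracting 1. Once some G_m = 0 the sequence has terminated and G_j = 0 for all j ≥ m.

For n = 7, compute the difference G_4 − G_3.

i=0: 7 = 2^2 + 2 + 1 (b=2); 2→3: 3^3 + 3 + 1 = 31; 31−1 = 30
i=1: 30 = 3^3 + 3 (b=3); 3→4: 4^4 + 4 = 260; 260−1 = 259
i=2: 259 = 4^4 + 3 (b=4); 4→5: 5^5 + 3 = 3128; 3128−1 = 3127
i=3: 3127 = 5^5 + 2 (b=5); 5→6: 6^6 + 2 = 46658; 46658−1 = 46657

43530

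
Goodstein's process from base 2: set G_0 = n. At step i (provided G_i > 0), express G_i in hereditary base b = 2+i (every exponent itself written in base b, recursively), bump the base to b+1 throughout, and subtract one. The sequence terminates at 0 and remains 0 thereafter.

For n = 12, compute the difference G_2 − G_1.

step 0: 12 = 2^(2 + 1) + 2^2; sub 3 for 2: 3^(3 + 1) + 3^3; = 108; G_1 = 108−1 = 107
step 1: 107 = 3^(3 + 1) + 2·3^2 + 2·3 + 2; sub 4 for 3: 4^(4 + 1) + 2·4^2 + 2·4 + 2; = 1066; G_2 = 1066−1 = 1065

958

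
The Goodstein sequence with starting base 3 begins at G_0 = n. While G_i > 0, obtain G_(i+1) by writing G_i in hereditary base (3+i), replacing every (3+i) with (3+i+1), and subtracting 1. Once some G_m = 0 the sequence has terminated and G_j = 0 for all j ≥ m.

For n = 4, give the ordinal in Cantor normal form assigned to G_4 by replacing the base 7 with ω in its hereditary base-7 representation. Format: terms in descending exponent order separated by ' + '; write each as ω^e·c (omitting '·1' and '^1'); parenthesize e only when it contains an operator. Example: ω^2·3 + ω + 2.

G_0=4  [base 3] 3 + 1  →[3↦4]→  4 + 1 = 5  −1 ⇒ G_1=4
G_1=4  [base 4] 4  →[4↦5]→  5 = 5  −1 ⇒ G_2=4
G_2=4  [base 5] 4  →[5↦6]→  4 = 4  −1 ⇒ G_3=3
G_3=3  [base 6] 3  →[6↦7]→  3 = 3  −1 ⇒ G_4=2

2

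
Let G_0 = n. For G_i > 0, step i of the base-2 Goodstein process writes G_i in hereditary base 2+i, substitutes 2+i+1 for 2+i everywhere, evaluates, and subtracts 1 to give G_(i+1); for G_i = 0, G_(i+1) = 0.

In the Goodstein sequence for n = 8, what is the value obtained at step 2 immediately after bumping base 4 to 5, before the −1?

6311

8 —HB2→ 2^(2 + 1) —bump→ 3^(3 + 1) = 81 —(−1)→ 80
80 —HB3→ 2·3^3 + 2·3^2 + 2·3 + 2 —bump→ 2·4^4 + 2·4^2 + 2·4 + 2 = 554 —(−1)→ 553
553 —HB4→ 2·4^4 + 2·4^2 + 2·4 + 1 —bump→ 2·5^5 + 2·5^2 + 2·5 + 1 = 6311 —(−1)→ 6310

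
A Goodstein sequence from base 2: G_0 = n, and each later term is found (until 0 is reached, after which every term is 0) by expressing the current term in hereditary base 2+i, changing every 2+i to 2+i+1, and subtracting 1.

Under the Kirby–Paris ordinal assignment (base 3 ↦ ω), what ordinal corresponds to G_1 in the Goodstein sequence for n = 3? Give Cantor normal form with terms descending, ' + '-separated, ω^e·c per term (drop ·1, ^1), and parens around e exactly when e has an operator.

ω

G_0 = 3. HB_2(3) = 2 + 1. Bump = 4. G_1 = 3.
G_1 = 3. HB_3(3) = 3. Bump = 4. G_2 = 3.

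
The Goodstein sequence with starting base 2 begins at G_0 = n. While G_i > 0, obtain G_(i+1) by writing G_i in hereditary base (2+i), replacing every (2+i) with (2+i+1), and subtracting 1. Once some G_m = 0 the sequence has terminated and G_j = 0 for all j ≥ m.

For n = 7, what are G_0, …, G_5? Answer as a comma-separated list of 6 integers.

7, 30, 259, 3127, 46657, 823543

step 0: 7 = 2^2 + 2 + 1; sub 3 for 2: 3^3 + 3 + 1; = 31; G_1 = 31−1 = 30
step 1: 30 = 3^3 + 3; sub 4 for 3: 4^4 + 4; = 260; G_2 = 260−1 = 259
step 2: 259 = 4^4 + 3; sub 5 for 4: 5^5 + 3; = 3128; G_3 = 3128−1 = 3127
step 3: 3127 = 5^5 + 2; sub 6 for 5: 6^6 + 2; = 46658; G_4 = 46658−1 = 46657
step 4: 46657 = 6^6 + 1; sub 7 for 6: 7^7 + 1; = 823544; G_5 = 823544−1 = 823543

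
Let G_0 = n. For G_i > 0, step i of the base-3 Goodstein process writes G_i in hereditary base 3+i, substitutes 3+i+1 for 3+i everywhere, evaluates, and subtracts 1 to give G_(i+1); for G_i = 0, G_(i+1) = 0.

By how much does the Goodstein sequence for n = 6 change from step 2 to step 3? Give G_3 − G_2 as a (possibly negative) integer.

0

G_0=6  [base 3] 2·3  →[3↦4]→  2·4 = 8  −1 ⇒ G_1=7
G_1=7  [base 4] 4 + 3  →[4↦5]→  5 + 3 = 8  −1 ⇒ G_2=7
G_2=7  [base 5] 5 + 2  →[5↦6]→  6 + 2 = 8  −1 ⇒ G_3=7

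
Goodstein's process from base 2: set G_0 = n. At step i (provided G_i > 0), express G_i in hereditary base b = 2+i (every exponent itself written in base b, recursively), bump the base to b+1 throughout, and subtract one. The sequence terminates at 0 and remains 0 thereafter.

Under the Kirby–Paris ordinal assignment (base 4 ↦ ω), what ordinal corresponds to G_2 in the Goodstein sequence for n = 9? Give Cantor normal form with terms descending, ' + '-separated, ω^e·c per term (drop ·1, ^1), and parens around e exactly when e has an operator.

ω^ω·3 + ω^3·3 + ω^2·3 + ω·3 + 3

[0] 9 ≡ 2^(2 + 1) + 1 (base 2). Lift 3: 82. −1: 81.
[1] 81 ≡ 3^(3 + 1) (base 3). Lift 4: 1024. −1: 1023.
[2] 1023 ≡ 3·4^4 + 3·4^3 + 3·4^2 + 3·4 + 3 (base 4). Lift 5: 9843. −1: 9842.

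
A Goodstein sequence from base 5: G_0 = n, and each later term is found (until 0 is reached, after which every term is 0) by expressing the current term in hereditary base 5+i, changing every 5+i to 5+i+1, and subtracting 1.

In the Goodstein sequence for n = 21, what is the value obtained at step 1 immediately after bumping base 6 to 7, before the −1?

i=0: 21 = 4·5 + 1 (b=5); 5→6: 4·6 + 1 = 25; 25−1 = 24
i=1: 24 = 4·6 (b=6); 6→7: 4·7 = 28; 28−1 = 27

28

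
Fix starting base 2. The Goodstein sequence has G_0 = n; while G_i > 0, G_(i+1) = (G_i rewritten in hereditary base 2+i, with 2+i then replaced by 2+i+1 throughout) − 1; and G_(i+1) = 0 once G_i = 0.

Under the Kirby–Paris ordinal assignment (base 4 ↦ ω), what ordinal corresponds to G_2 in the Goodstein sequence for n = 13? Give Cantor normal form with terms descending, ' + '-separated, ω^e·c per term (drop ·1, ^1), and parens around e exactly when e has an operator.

G_0=13  [base 2] 2^(2 + 1) + 2^2 + 1  →[2↦3]→  3^(3 + 1) + 3^3 + 1 = 109  −1 ⇒ G_1=108
G_1=108  [base 3] 3^(3 + 1) + 3^3  →[3↦4]→  4^(4 + 1) + 4^4 = 1280  −1 ⇒ G_2=1279
G_2=1279  [base 4] 4^(4 + 1) + 3·4^3 + 3·4^2 + 3·4 + 3  →[4↦5]→  5^(5 + 1) + 3·5^3 + 3·5^2 + 3·5 + 3 = 16093  −1 ⇒ G_3=16092

ω^(ω + 1) + ω^3·3 + ω^2·3 + ω·3 + 3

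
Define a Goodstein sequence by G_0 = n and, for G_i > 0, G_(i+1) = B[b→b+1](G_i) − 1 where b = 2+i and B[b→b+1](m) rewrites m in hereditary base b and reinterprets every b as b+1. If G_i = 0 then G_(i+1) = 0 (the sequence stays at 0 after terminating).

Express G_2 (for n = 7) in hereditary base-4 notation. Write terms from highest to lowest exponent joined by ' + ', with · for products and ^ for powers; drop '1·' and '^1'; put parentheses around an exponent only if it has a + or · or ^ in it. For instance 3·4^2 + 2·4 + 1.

4^4 + 3

base 2: 7 = 2^2 + 2 + 1; at 3: 3^3 + 3 + 1 = 31; next = 30
base 3: 30 = 3^3 + 3; at 4: 4^4 + 4 = 260; next = 259
base 4: 259 = 4^4 + 3; at 5: 5^5 + 3 = 3128; next = 3127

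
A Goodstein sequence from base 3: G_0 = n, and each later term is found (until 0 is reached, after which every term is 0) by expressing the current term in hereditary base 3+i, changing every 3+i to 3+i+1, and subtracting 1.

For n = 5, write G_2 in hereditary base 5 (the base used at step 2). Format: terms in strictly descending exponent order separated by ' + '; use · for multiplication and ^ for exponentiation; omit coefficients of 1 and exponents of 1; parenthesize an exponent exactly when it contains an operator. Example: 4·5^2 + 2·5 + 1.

5

base 3: 5 = 3 + 2; at 4: 4 + 2 = 6; next = 5
base 4: 5 = 4 + 1; at 5: 5 + 1 = 6; next = 5
base 5: 5 = 5; at 6: 6 = 6; next = 5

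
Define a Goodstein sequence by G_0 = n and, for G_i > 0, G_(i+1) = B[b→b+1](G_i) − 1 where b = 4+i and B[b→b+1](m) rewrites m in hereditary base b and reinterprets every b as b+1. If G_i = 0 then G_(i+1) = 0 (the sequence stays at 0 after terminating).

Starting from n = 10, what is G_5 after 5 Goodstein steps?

G_0=10  [base 4] 2·4 + 2  →[4↦5]→  2·5 + 2 = 12  −1 ⇒ G_1=11
G_1=11  [base 5] 2·5 + 1  →[5↦6]→  2·6 + 1 = 13  −1 ⇒ G_2=12
G_2=12  [base 6] 2·6  →[6↦7]→  2·7 = 14  −1 ⇒ G_3=13
G_3=13  [base 7] 7 + 6  →[7↦8]→  8 + 6 = 14  −1 ⇒ G_4=13
G_4=13  [base 8] 8 + 5  →[8↦9]→  9 + 5 = 14  −1 ⇒ G_5=13
G_5=13  [base 9] 9 + 4  →[9↦10]→  10 + 4 = 14  −1 ⇒ G_6=13

13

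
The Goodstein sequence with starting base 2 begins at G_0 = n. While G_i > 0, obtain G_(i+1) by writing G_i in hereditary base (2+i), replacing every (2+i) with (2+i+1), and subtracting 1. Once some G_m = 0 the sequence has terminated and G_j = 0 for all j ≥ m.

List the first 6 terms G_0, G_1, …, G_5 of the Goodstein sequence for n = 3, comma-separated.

G_0=3  [base 2] 2 + 1  →[2↦3]→  3 + 1 = 4  −1 ⇒ G_1=3
G_1=3  [base 3] 3  →[3↦4]→  4 = 4  −1 ⇒ G_2=3
G_2=3  [base 4] 3  →[4↦5]→  3 = 3  −1 ⇒ G_3=2
G_3=2  [base 5] 2  →[5↦6]→  2 = 2  −1 ⇒ G_4=1
G_4=1  [base 6] 1  →[6↦7]→  1 = 1  −1 ⇒ G_5=0

3, 3, 3, 2, 1, 0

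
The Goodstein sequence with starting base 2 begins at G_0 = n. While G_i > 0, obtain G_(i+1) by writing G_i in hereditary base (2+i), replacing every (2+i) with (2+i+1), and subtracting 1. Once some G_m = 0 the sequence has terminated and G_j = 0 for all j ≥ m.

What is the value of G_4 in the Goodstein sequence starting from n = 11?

279937

(0) 11|_2 = 2^(2 + 1) + 2 + 1 ↦ 3^(3 + 1) + 3 + 1|_3 = 85 ⇒ 84
(1) 84|_3 = 3^(3 + 1) + 3 ↦ 4^(4 + 1) + 4|_4 = 1028 ⇒ 1027
(2) 1027|_4 = 4^(4 + 1) + 3 ↦ 5^(5 + 1) + 3|_5 = 15628 ⇒ 15627
(3) 15627|_5 = 5^(5 + 1) + 2 ↦ 6^(6 + 1) + 2|_6 = 279938 ⇒ 279937
(4) 279937|_6 = 6^(6 + 1) + 1 ↦ 7^(7 + 1) + 1|_7 = 5764802 ⇒ 5764801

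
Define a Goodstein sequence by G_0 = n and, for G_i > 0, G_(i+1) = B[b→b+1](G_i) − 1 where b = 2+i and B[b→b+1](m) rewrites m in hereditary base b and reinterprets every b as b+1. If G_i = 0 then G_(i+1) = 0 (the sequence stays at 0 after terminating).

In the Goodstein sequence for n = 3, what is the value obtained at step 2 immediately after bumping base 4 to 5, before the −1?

3

G_0=3  [base 2] 2 + 1  →[2↦3]→  3 + 1 = 4  −1 ⇒ G_1=3
G_1=3  [base 3] 3  →[3↦4]→  4 = 4  −1 ⇒ G_2=3
G_2=3  [base 4] 3  →[4↦5]→  3 = 3  −1 ⇒ G_3=2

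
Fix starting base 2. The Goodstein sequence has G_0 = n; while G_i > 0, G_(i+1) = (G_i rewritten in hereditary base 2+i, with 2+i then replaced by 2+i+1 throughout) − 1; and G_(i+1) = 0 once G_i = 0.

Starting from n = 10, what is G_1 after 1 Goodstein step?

(0) 10|_2 = 2^(2 + 1) + 2 ↦ 3^(3 + 1) + 3|_3 = 84 ⇒ 83
(1) 83|_3 = 3^(3 + 1) + 2 ↦ 4^(4 + 1) + 2|_4 = 1026 ⇒ 1025

83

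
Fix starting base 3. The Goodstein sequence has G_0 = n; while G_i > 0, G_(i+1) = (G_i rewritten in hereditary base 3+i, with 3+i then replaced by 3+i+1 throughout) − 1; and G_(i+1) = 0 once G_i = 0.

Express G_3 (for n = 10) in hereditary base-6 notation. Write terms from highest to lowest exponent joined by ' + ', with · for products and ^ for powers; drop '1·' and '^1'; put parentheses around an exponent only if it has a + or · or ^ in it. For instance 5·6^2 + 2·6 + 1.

4·6 + 3

(0) 10|_3 = 3^2 + 1 ↦ 4^2 + 1|_4 = 17 ⇒ 16
(1) 16|_4 = 4^2 ↦ 5^2|_5 = 25 ⇒ 24
(2) 24|_5 = 4·5 + 4 ↦ 4·6 + 4|_6 = 28 ⇒ 27
(3) 27|_6 = 4·6 + 3 ↦ 4·7 + 3|_7 = 31 ⇒ 30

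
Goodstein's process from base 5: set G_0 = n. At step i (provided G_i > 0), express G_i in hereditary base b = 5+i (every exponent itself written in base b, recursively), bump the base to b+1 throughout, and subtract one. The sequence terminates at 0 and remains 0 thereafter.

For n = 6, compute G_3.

5

(0) 6|_5 = 5 + 1 ↦ 6 + 1|_6 = 7 ⇒ 6
(1) 6|_6 = 6 ↦ 7|_7 = 7 ⇒ 6
(2) 6|_7 = 6 ↦ 6|_8 = 6 ⇒ 5
(3) 5|_8 = 5 ↦ 5|_9 = 5 ⇒ 4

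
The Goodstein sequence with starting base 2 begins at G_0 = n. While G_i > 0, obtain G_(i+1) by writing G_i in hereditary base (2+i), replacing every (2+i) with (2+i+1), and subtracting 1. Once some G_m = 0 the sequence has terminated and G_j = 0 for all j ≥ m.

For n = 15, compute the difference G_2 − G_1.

[0] 15 ≡ 2^(2 + 1) + 2^2 + 2 + 1 (base 2). Lift 3: 112. −1: 111.
[1] 111 ≡ 3^(3 + 1) + 3^3 + 3 (base 3). Lift 4: 1284. −1: 1283.

1172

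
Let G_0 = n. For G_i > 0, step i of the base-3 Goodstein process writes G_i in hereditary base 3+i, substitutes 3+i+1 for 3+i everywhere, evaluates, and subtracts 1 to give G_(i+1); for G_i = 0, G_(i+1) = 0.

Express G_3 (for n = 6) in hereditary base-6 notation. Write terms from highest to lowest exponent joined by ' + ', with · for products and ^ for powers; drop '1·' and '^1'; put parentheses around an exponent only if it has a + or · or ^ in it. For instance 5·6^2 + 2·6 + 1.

base 3: 6 = 2·3; at 4: 2·4 = 8; next = 7
base 4: 7 = 4 + 3; at 5: 5 + 3 = 8; next = 7
base 5: 7 = 5 + 2; at 6: 6 + 2 = 8; next = 7
base 6: 7 = 6 + 1; at 7: 7 + 1 = 8; next = 7

6 + 1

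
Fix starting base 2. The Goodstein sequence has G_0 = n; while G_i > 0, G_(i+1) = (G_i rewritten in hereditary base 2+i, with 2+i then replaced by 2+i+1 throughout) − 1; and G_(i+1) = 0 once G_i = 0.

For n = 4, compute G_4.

G_0 = 4. HB_2(4) = 2^2. Bump = 27. G_1 = 26.
G_1 = 26. HB_3(26) = 2·3^2 + 2·3 + 2. Bump = 42. G_2 = 41.
G_2 = 41. HB_4(41) = 2·4^2 + 2·4 + 1. Bump = 61. G_3 = 60.
G_3 = 60. HB_5(60) = 2·5^2 + 2·5. Bump = 84. G_4 = 83.
G_4 = 83. HB_6(83) = 2·6^2 + 6 + 5. Bump = 110. G_5 = 109.

83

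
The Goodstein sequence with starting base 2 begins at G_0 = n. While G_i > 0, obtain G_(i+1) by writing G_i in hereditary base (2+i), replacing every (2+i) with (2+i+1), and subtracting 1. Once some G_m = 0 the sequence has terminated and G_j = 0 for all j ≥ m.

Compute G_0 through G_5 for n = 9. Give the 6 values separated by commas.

[0] 9 ≡ 2^(2 + 1) + 1 (base 2). Lift 3: 82. −1: 81.
[1] 81 ≡ 3^(3 + 1) (base 3). Lift 4: 1024. −1: 1023.
[2] 1023 ≡ 3·4^4 + 3·4^3 + 3·4^2 + 3·4 + 3 (base 4). Lift 5: 9843. −1: 9842.
[3] 9842 ≡ 3·5^5 + 3·5^3 + 3·5^2 + 3·5 + 2 (base 5). Lift 6: 140744. −1: 140743.
[4] 140743 ≡ 3·6^6 + 3·6^3 + 3·6^2 + 3·6 + 1 (base 6). Lift 7: 2471827. −1: 2471826.

9, 81, 1023, 9842, 140743, 2471826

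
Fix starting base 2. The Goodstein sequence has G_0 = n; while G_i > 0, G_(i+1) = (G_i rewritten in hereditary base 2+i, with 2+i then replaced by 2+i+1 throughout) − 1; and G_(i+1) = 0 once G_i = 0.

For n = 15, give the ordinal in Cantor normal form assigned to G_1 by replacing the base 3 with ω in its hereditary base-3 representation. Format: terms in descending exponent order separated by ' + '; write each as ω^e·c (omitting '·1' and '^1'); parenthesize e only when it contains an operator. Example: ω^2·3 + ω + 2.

ω^(ω + 1) + ω^ω + ω

[0] 15 ≡ 2^(2 + 1) + 2^2 + 2 + 1 (base 2). Lift 3: 112. −1: 111.
[1] 111 ≡ 3^(3 + 1) + 3^3 + 3 (base 3). Lift 4: 1284. −1: 1283.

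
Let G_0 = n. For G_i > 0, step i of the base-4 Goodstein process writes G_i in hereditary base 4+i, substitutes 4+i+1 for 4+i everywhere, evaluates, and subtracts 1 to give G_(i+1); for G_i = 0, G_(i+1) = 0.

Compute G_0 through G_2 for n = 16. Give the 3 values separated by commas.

16, 24, 27

16 —HB4→ 4^2 —bump→ 5^2 = 25 —(−1)→ 24
24 —HB5→ 4·5 + 4 —bump→ 4·6 + 4 = 28 —(−1)→ 27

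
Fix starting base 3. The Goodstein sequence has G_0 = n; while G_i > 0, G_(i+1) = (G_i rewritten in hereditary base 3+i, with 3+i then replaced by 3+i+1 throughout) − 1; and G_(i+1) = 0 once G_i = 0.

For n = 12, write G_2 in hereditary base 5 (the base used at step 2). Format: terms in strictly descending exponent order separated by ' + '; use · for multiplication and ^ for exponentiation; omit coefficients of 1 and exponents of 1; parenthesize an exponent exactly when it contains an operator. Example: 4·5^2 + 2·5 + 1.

(0) 12|_3 = 3^2 + 3 ↦ 4^2 + 4|_4 = 20 ⇒ 19
(1) 19|_4 = 4^2 + 3 ↦ 5^2 + 3|_5 = 28 ⇒ 27
(2) 27|_5 = 5^2 + 2 ↦ 6^2 + 2|_6 = 38 ⇒ 37

5^2 + 2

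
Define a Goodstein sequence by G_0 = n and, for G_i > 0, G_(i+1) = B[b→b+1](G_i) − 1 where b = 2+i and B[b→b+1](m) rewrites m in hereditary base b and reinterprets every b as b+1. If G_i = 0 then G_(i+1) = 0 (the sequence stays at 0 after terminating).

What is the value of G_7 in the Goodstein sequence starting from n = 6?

332147

G_0=6  [base 2] 2^2 + 2  →[2↦3]→  3^3 + 3 = 30  −1 ⇒ G_1=29
G_1=29  [base 3] 3^3 + 2  →[3↦4]→  4^4 + 2 = 258  −1 ⇒ G_2=257
G_2=257  [base 4] 4^4 + 1  →[4↦5]→  5^5 + 1 = 3126  −1 ⇒ G_3=3125
G_3=3125  [base 5] 5^5  →[5↦6]→  6^6 = 46656  −1 ⇒ G_4=46655
G_4=46655  [base 6] 5·6^5 + 5·6^4 + 5·6^3 + 5·6^2 + 5·6 + 5  →[6↦7]→  5·7^5 + 5·7^4 + 5·7^3 + 5·7^2 + 5·7 + 5 = 98040  −1 ⇒ G_5=98039
G_5=98039  [base 7] 5·7^5 + 5·7^4 + 5·7^3 + 5·7^2 + 5·7 + 4  →[7↦8]→  5·8^5 + 5·8^4 + 5·8^3 + 5·8^2 + 5·8 + 4 = 187244  −1 ⇒ G_6=187243
G_6=187243  [base 8] 5·8^5 + 5·8^4 + 5·8^3 + 5·8^2 + 5·8 + 3  →[8↦9]→  5·9^5 + 5·9^4 + 5·9^3 + 5·9^2 + 5·9 + 3 = 332148  −1 ⇒ G_7=332147
G_7=332147  [base 9] 5·9^5 + 5·9^4 + 5·9^3 + 5·9^2 + 5·9 + 2  →[9↦10]→  5·10^5 + 5·10^4 + 5·10^3 + 5·10^2 + 5·10 + 2 = 555552  −1 ⇒ G_8=555551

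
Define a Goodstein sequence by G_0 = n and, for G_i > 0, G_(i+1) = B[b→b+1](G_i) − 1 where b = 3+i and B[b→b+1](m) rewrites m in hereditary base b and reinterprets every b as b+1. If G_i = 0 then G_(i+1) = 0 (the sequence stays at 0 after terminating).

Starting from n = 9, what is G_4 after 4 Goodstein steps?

21

G_0=9  [base 3] 3^2  →[3↦4]→  4^2 = 16  −1 ⇒ G_1=15
G_1=15  [base 4] 3·4 + 3  →[4↦5]→  3·5 + 3 = 18  −1 ⇒ G_2=17
G_2=17  [base 5] 3·5 + 2  →[5↦6]→  3·6 + 2 = 20  −1 ⇒ G_3=19
G_3=19  [base 6] 3·6 + 1  →[6↦7]→  3·7 + 1 = 22  −1 ⇒ G_4=21
G_4=21  [base 7] 3·7  →[7↦8]→  3·8 = 24  −1 ⇒ G_5=23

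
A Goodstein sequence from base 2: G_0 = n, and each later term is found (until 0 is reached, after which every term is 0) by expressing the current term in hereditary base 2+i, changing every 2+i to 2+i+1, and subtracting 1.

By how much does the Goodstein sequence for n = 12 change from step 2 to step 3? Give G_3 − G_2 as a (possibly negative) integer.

14620

G_0=12  [base 2] 2^(2 + 1) + 2^2  →[2↦3]→  3^(3 + 1) + 3^3 = 108  −1 ⇒ G_1=107
G_1=107  [base 3] 3^(3 + 1) + 2·3^2 + 2·3 + 2  →[3↦4]→  4^(4 + 1) + 2·4^2 + 2·4 + 2 = 1066  −1 ⇒ G_2=1065
G_2=1065  [base 4] 4^(4 + 1) + 2·4^2 + 2·4 + 1  →[4↦5]→  5^(5 + 1) + 2·5^2 + 2·5 + 1 = 15686  −1 ⇒ G_3=15685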